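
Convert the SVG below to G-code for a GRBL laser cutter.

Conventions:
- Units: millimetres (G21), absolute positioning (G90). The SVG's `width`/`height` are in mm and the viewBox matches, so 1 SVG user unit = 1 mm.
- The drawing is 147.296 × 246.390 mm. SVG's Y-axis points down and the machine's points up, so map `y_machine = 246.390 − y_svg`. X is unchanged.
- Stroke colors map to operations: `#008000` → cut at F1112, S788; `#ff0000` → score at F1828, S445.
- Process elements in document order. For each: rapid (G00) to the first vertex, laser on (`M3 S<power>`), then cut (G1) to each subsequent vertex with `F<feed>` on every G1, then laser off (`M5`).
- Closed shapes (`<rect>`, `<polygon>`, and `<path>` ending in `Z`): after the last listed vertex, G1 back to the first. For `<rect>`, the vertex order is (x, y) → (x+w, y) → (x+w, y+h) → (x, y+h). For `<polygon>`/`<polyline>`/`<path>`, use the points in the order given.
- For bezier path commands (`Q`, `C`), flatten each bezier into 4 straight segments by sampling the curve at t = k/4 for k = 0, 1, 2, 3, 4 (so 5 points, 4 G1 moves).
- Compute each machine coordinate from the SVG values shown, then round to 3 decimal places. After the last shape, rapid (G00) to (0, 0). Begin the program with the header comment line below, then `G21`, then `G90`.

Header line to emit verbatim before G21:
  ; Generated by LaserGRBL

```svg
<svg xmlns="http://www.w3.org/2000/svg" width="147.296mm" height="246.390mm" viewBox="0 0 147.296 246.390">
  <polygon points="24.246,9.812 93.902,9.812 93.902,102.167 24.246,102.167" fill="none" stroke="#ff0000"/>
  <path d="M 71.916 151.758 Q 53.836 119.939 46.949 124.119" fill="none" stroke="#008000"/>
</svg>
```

; Generated by LaserGRBL
G21
G90
G00 X24.246 Y236.578
M3 S445
G1 X93.902 Y236.578 F1828
G1 X93.902 Y144.223 F1828
G1 X24.246 Y144.223 F1828
G1 X24.246 Y236.578 F1828
M5
G00 X71.916 Y94.632
M3 S788
G1 X63.576 Y108.292 F1112
G1 X56.634 Y117.451 F1112
G1 X51.092 Y122.111 F1112
G1 X46.949 Y122.271 F1112
M5
G00 X0.000 Y0.000

1 u = 1 mm; y_m = 246.390 − y.

[1] `<polygon>` rectangle, #ff0000→score S445 F1828: (24.246,236.578) → (93.902,236.578) → (93.902,144.223) → (24.246,144.223) → (24.246,236.578) (closed)

[2] `<path>` quadratic bezier, #008000→cut S788 F1112: (71.916,94.632) → (63.576,108.292) → (56.634,117.451) → (51.092,122.111) → (46.949,122.271)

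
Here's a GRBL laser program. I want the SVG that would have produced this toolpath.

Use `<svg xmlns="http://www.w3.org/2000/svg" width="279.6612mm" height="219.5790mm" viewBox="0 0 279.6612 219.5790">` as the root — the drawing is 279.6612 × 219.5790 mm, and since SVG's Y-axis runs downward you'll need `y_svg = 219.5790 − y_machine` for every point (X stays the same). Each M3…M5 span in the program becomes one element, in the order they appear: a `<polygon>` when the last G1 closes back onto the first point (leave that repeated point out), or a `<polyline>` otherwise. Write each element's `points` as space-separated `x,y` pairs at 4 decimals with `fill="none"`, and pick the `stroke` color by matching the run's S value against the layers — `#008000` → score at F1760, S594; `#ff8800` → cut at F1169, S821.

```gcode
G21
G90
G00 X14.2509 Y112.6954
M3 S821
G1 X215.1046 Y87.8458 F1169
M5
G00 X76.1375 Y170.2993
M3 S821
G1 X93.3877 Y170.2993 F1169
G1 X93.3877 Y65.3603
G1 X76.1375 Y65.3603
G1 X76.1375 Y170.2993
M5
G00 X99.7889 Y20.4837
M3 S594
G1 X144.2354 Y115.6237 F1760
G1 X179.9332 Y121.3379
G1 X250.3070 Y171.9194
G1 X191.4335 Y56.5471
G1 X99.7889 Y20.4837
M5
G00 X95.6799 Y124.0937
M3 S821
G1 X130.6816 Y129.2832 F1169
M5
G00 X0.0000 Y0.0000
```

Each laser-on run becomes one SVG element. Flip Y back into SVG space with y_svg = 219.5790 − y_machine.

Run 1: power S821 maps to stroke `#ff8800` (cut). The run is open, so emit a `<polyline>` with points (Y-flipped): 14.2509,106.8836 215.1046,131.7332.

Run 2: the run's S821 means `#ff8800` (cut). The run returns to its start, so emit a `<polygon>` with points (Y-flipped): 76.1375,49.2797 93.3877,49.2797 93.3877,154.2187 76.1375,154.2187.

Run 3: the run's S594 means `#008000` (score). The run returns to its start, so emit a `<polygon>` with points (Y-flipped): 99.7889,199.0953 144.2354,103.9553 179.9332,98.2411 250.3070,47.6596 191.4335,163.0319.

Run 4: the run's S821 means `#ff8800` (cut). The run is open, so emit a `<polyline>` with points (Y-flipped): 95.6799,95.4853 130.6816,90.2958.

<svg xmlns="http://www.w3.org/2000/svg" width="279.6612mm" height="219.5790mm" viewBox="0 0 279.6612 219.5790">
  <polyline points="14.2509,106.8836 215.1046,131.7332" fill="none" stroke="#ff8800"/>
  <polygon points="76.1375,49.2797 93.3877,49.2797 93.3877,154.2187 76.1375,154.2187" fill="none" stroke="#ff8800"/>
  <polygon points="99.7889,199.0953 144.2354,103.9553 179.9332,98.2411 250.3070,47.6596 191.4335,163.0319" fill="none" stroke="#008000"/>
  <polyline points="95.6799,95.4853 130.6816,90.2958" fill="none" stroke="#ff8800"/>
</svg>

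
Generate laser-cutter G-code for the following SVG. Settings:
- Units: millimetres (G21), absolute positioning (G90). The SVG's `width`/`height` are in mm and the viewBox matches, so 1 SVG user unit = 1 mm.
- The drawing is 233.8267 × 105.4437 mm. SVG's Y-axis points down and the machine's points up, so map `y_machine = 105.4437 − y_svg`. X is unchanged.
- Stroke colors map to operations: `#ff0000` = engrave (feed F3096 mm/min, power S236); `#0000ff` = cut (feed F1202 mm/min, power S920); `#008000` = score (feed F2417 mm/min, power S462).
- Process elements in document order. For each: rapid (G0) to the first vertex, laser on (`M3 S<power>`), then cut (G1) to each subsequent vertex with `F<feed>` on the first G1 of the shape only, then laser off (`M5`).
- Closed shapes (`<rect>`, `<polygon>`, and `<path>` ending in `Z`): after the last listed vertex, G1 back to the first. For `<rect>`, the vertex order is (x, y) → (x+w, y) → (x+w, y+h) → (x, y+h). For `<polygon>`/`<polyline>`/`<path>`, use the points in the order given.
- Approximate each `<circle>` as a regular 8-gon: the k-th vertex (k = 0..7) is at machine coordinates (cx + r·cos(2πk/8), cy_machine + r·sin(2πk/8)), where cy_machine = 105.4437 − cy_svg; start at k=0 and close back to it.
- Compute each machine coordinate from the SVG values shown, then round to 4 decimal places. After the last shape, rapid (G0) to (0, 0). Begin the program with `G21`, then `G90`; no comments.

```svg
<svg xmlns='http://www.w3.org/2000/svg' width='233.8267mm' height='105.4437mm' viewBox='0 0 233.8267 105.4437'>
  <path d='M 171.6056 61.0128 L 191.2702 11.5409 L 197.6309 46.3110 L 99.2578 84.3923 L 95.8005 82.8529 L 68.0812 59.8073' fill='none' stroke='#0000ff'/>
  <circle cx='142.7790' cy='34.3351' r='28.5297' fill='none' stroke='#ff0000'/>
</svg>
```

Since the viewBox matches the mm dimensions, user units are millimetres directly. The only transform is the Y-flip y_m = 105.4437 − y_svg.

Shape 1 is a open polyline drawn with `<path>`. Its stroke #0000ff means cut at S920, F1202. After flipping Y the toolpath is (171.6056,44.4309) → (191.2702,93.9028) → (197.6309,59.1327) → (99.2578,21.0514) → (95.8005,22.5908) → (68.0812,45.6364).

Shape 2 is a circle drawn with `<circle>`. Its stroke #ff0000 means engrave at S236, F3096. After flipping Y the toolpath is (171.3087,71.1086) → (162.9525,91.2821) → (142.7790,99.6383) → (122.6055,91.2821) → (114.2493,71.1086) → (122.6055,50.9351) → (142.7790,42.5789) → (162.9525,50.9351) → (171.3087,71.1086), returning to the start.

G21
G90
G0 X171.6056 Y44.4309
M3 S920
G1 X191.2702 Y93.9028 F1202
G1 X197.6309 Y59.1327
G1 X99.2578 Y21.0514
G1 X95.8005 Y22.5908
G1 X68.0812 Y45.6364
M5
G0 X171.3087 Y71.1086
M3 S236
G1 X162.9525 Y91.2821 F3096
G1 X142.7790 Y99.6383
G1 X122.6055 Y91.2821
G1 X114.2493 Y71.1086
G1 X122.6055 Y50.9351
G1 X142.7790 Y42.5789
G1 X162.9525 Y50.9351
G1 X171.3087 Y71.1086
M5
G0 X0.0000 Y0.0000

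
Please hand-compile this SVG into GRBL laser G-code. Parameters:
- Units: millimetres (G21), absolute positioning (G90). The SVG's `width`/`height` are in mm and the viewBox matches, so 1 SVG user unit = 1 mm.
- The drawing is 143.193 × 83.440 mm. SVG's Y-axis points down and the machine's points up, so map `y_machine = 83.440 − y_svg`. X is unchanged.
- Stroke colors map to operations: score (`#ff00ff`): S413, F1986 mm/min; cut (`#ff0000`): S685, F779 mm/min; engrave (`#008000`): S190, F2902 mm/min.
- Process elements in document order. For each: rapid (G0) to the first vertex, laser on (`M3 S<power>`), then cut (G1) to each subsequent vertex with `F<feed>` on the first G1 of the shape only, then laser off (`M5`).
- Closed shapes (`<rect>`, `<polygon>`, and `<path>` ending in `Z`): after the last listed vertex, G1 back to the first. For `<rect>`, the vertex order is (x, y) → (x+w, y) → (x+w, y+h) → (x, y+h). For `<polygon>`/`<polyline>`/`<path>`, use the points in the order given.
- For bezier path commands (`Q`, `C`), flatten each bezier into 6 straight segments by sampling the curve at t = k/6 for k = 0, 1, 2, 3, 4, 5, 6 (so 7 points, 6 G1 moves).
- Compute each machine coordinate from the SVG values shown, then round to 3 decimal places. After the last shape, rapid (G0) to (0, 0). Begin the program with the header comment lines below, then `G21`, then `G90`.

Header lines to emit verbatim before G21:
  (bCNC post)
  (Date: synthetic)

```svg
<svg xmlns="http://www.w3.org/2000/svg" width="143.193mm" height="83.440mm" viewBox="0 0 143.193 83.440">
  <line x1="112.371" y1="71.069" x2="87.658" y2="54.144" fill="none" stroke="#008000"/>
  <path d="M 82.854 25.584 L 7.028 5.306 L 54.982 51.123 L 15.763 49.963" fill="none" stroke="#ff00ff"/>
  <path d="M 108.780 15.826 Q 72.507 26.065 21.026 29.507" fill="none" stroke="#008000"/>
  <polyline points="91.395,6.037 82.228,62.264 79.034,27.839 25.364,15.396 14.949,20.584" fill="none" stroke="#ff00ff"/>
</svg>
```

Since the viewBox matches the mm dimensions, user units are millimetres directly. The only transform is the Y-flip y_m = 83.440 − y_svg.

Shape 1 is a line segment drawn with `<line>`. Its stroke #008000 means engrave at S190, F2902. After flipping Y the toolpath is (112.371,12.371) → (87.658,29.296).

Shape 2 is a open polyline drawn with `<path>`. Its stroke #ff00ff means score at S413, F1986. After flipping Y the toolpath is (82.854,57.856) → (7.028,78.134) → (54.982,32.317) → (15.763,33.477).

Shape 3 is a quadratic bezier drawn with `<path>`. Its stroke #008000 means engrave at S190, F2902. After flipping Y the toolpath is (108.780,67.614) → (96.267,64.390) → (82.908,61.543) → (68.705,59.074) → (53.657,56.983) → (37.764,55.269) → (21.026,53.933).

Shape 4 is a open polyline drawn with `<polyline>`. Its stroke #ff00ff means score at S413, F1986. After flipping Y the toolpath is (91.395,77.403) → (82.228,21.176) → (79.034,55.601) → (25.364,68.044) → (14.949,62.856).

(bCNC post)
(Date: synthetic)
G21
G90
G0 X112.371 Y12.371
M3 S190
G1 X87.658 Y29.296 F2902
M5
G0 X82.854 Y57.856
M3 S413
G1 X7.028 Y78.134 F1986
G1 X54.982 Y32.317
G1 X15.763 Y33.477
M5
G0 X108.780 Y67.614
M3 S190
G1 X96.267 Y64.390 F2902
G1 X82.908 Y61.543
G1 X68.705 Y59.074
G1 X53.657 Y56.983
G1 X37.764 Y55.269
G1 X21.026 Y53.933
M5
G0 X91.395 Y77.403
M3 S413
G1 X82.228 Y21.176 F1986
G1 X79.034 Y55.601
G1 X25.364 Y68.044
G1 X14.949 Y62.856
M5
G0 X0.000 Y0.000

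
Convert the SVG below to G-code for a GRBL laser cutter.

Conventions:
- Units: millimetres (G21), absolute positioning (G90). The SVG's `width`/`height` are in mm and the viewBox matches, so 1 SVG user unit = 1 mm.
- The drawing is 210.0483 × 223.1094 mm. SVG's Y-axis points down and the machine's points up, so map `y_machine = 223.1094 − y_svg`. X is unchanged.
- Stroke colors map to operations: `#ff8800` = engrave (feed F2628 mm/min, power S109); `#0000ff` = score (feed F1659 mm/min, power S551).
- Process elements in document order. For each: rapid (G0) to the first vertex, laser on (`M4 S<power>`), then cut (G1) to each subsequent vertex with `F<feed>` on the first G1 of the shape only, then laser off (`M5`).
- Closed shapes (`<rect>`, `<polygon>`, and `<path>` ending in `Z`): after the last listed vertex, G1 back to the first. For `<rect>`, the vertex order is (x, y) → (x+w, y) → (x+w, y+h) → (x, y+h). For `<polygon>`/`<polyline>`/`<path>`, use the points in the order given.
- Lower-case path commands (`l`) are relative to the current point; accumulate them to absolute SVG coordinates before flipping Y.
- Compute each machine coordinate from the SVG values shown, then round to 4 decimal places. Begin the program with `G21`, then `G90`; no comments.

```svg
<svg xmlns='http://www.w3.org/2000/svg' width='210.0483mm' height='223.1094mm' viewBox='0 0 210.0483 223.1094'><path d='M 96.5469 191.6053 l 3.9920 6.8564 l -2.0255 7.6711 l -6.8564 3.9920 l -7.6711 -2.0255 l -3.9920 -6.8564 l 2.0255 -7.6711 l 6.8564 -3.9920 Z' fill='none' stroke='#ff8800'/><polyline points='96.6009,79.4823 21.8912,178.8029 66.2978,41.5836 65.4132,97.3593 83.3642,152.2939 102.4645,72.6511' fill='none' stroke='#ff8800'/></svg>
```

G21
G90
G0 X96.5469 Y31.5041
M4 S109
G1 X100.5389 Y24.6477 F2628
G1 X98.5134 Y16.9766
G1 X91.6570 Y12.9846
G1 X83.9859 Y15.0101
G1 X79.9939 Y21.8665
G1 X82.0194 Y29.5376
G1 X88.8758 Y33.5296
G1 X96.5469 Y31.5041
M5
G0 X96.6009 Y143.6271
M4 S109
G1 X21.8912 Y44.3065 F2628
G1 X66.2978 Y181.5258
G1 X65.4132 Y125.7501
G1 X83.3642 Y70.8155
G1 X102.4645 Y150.4583
M5

viewBox `0 0 210.0483 223.1094` with mm width/height → 1 unit = 1 mm. Flip: y_m = 223.1094 − y_svg.

**Shape 1** — `<path>` regular polygon, stroke `#ff8800` → engrave (S109, F2628). Machine vertices: (96.5469,31.5041) → (100.5389,24.6477) → (98.5134,16.9766) → (91.6570,12.9846) → (83.9859,15.0101) → (79.9939,21.8665) → (82.0194,29.5376) → (88.8758,33.5296) → (96.5469,31.5041). Closed: final G1 returns to the first vertex.

**Shape 2** — `<polyline>` open polyline, stroke `#ff8800` → engrave (S109, F2628). Machine vertices: (96.6009,143.6271) → (21.8912,44.3065) → (66.2978,181.5258) → (65.4132,125.7501) → (83.3642,70.8155) → (102.4645,150.4583). Open path.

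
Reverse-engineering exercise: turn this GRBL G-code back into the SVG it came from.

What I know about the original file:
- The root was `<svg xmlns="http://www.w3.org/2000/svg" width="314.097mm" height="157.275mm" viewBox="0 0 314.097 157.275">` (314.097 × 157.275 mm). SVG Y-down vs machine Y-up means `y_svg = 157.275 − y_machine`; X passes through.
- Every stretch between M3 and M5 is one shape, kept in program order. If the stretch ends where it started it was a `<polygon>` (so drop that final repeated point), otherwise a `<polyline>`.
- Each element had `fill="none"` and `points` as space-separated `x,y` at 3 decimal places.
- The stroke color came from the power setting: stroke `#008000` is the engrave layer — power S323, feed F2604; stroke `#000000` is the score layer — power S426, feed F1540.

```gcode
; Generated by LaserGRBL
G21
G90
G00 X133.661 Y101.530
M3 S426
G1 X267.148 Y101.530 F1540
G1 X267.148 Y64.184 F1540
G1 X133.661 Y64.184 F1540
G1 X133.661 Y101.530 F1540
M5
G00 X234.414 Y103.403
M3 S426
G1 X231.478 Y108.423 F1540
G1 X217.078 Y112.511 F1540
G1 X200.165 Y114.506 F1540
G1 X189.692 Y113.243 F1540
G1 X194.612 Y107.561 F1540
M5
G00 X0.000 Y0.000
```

<svg xmlns="http://www.w3.org/2000/svg" width="314.097mm" height="157.275mm" viewBox="0 0 314.097 157.275">
  <polygon points="133.661,55.745 267.148,55.745 267.148,93.091 133.661,93.091" fill="none" stroke="#000000"/>
  <polyline points="234.414,53.872 231.478,48.852 217.078,44.764 200.165,42.769 189.692,44.032 194.612,49.714" fill="none" stroke="#000000"/>
</svg>

Machine Y-up, SVG Y-down with viewBox height 157.275, so y_svg = 157.275 − y_machine; X carries over. Every run uses S426, so all elements get stroke `#000000` (score).

Run 1: The run returns to its start, so emit a `<polygon>` with points (Y-flipped): 133.661,55.745 267.148,55.745 267.148,93.091 133.661,93.091.

Run 2: The run is open, so emit a `<polyline>` with points (Y-flipped): 234.414,53.872 231.478,48.852 217.078,44.764 200.165,42.769 189.692,44.032 194.612,49.714.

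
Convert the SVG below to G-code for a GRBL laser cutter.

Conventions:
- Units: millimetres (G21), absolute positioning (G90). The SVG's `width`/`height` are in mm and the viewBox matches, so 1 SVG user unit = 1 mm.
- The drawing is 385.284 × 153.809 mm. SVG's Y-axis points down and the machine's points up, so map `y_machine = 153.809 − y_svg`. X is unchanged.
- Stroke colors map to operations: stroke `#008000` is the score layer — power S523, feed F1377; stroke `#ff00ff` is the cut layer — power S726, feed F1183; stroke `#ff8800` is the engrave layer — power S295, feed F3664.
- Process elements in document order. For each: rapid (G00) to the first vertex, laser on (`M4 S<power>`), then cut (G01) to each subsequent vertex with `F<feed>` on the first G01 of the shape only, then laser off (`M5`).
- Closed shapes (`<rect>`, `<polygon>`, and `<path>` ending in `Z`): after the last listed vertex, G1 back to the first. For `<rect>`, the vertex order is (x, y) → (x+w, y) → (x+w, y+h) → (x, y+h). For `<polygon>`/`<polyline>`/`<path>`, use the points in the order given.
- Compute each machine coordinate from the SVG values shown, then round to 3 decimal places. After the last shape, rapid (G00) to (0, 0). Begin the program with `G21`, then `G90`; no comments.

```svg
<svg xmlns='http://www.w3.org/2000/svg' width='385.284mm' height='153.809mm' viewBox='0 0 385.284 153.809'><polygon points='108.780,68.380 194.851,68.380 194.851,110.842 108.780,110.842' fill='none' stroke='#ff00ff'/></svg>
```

Since the viewBox matches the mm dimensions, user units are millimetres directly. The only transform is the Y-flip y_m = 153.809 − y_svg.

Shape 1 is a rectangle drawn with `<polygon>`. Its stroke #ff00ff means cut at S726, F1183. After flipping Y the toolpath is (108.780,85.429) → (194.851,85.429) → (194.851,42.967) → (108.780,42.967) → (108.780,85.429), returning to the start.

G21
G90
G00 X108.780 Y85.429
M4 S726
G01 X194.851 Y85.429 F1183
G01 X194.851 Y42.967
G01 X108.780 Y42.967
G01 X108.780 Y85.429
M5
G00 X0.000 Y0.000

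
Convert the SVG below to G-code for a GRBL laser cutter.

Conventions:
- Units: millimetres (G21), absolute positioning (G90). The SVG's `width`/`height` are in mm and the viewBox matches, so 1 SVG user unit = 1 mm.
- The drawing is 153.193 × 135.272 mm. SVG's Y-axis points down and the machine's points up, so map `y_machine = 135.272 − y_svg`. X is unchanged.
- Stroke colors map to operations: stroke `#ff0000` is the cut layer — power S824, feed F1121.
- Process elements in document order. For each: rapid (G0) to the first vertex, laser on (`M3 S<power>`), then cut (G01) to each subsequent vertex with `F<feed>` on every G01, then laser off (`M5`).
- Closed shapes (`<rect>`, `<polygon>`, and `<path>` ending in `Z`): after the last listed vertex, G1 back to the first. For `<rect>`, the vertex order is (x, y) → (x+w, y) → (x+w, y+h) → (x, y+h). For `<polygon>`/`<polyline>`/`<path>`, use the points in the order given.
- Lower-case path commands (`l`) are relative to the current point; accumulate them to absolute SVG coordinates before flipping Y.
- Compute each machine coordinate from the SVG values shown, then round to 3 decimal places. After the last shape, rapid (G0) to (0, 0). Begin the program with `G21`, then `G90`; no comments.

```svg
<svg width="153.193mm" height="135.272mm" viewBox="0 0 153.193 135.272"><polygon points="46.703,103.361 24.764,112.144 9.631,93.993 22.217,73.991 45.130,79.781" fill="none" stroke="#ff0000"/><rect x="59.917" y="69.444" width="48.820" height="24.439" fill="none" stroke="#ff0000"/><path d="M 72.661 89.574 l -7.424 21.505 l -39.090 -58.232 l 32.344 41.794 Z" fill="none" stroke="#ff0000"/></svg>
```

G21
G90
G0 X46.703 Y31.911
M3 S824
G01 X24.764 Y23.128 F1121
G01 X9.631 Y41.279 F1121
G01 X22.217 Y61.281 F1121
G01 X45.130 Y55.491 F1121
G01 X46.703 Y31.911 F1121
M5
G0 X59.917 Y65.828
M3 S824
G01 X108.737 Y65.828 F1121
G01 X108.737 Y41.389 F1121
G01 X59.917 Y41.389 F1121
G01 X59.917 Y65.828 F1121
M5
G0 X72.661 Y45.698
M3 S824
G01 X65.237 Y24.193 F1121
G01 X26.147 Y82.425 F1121
G01 X58.491 Y40.631 F1121
G01 X72.661 Y45.698 F1121
M5
G0 X0.000 Y0.000

Since the viewBox matches the mm dimensions, user units are millimetres directly. The only transform is the Y-flip y_m = 135.272 − y_svg.

Shape 1 is a regular polygon drawn with `<polygon>`. Its stroke #ff0000 means cut at S824, F1121. After flipping Y the toolpath is (46.703,31.911) → (24.764,23.128) → (9.631,41.279) → (22.217,61.281) → (45.130,55.491) → (46.703,31.911), returning to the start.

Shape 2 is a rectangle drawn with `<rect>`. Its stroke #ff0000 means cut at S824, F1121. After flipping Y the toolpath is (59.917,65.828) → (108.737,65.828) → (108.737,41.389) → (59.917,41.389) → (59.917,65.828), returning to the start.

Shape 3 is a closed polygon drawn with `<path>`. Its stroke #ff0000 means cut at S824, F1121. After flipping Y the toolpath is (72.661,45.698) → (65.237,24.193) → (26.147,82.425) → (58.491,40.631) → (72.661,45.698), returning to the start.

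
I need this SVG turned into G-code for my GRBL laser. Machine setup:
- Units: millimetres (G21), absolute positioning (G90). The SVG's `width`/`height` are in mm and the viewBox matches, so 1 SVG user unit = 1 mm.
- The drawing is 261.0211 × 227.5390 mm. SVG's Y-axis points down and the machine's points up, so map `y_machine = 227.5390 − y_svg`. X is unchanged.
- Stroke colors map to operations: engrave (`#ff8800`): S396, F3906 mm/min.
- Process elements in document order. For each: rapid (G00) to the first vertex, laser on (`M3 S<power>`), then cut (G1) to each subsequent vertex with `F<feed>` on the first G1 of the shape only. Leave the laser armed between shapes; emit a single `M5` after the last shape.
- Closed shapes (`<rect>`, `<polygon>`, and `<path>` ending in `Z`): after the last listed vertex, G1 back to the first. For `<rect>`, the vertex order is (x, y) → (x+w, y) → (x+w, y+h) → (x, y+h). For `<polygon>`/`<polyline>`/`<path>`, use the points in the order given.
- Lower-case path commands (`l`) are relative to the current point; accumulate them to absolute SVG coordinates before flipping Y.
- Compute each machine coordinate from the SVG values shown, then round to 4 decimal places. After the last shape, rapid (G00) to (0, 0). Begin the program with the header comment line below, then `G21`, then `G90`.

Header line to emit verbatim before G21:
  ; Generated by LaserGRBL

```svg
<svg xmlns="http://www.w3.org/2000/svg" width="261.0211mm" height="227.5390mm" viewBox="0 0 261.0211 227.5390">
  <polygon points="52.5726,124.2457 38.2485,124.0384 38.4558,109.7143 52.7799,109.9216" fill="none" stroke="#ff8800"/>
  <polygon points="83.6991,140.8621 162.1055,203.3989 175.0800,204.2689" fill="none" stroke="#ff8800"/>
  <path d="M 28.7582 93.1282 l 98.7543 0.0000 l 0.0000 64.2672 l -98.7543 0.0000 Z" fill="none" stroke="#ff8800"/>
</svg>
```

; Generated by LaserGRBL
G21
G90
G00 X52.5726 Y103.2933
M3 S396
G1 X38.2485 Y103.5006 F3906
G1 X38.4558 Y117.8247
G1 X52.7799 Y117.6174
G1 X52.5726 Y103.2933
G00 X83.6991 Y86.6769
M3 S396
G1 X162.1055 Y24.1401 F3906
G1 X175.0800 Y23.2701
G1 X83.6991 Y86.6769
G00 X28.7582 Y134.4108
M3 S396
G1 X127.5125 Y134.4108 F3906
G1 X127.5125 Y70.1436
G1 X28.7582 Y70.1436
G1 X28.7582 Y134.4108
M5
G00 X0.0000 Y0.0000

Since the viewBox matches the mm dimensions, user units are millimetres directly. The only transform is the Y-flip y_m = 227.5390 − y_svg.

Shape 1 is a regular polygon drawn with `<polygon>`. Its stroke #ff8800 means engrave at S396, F3906. After flipping Y the toolpath is (52.5726,103.2933) → (38.2485,103.5006) → (38.4558,117.8247) → (52.7799,117.6174) → (52.5726,103.2933), returning to the start.

Shape 2 is a closed polygon drawn with `<polygon>`. Its stroke #ff8800 means engrave at S396, F3906. After flipping Y the toolpath is (83.6991,86.6769) → (162.1055,24.1401) → (175.0800,23.2701) → (83.6991,86.6769), returning to the start.

Shape 3 is a rectangle drawn with `<path>`. Its stroke #ff8800 means engrave at S396, F3906. After flipping Y the toolpath is (28.7582,134.4108) → (127.5125,134.4108) → (127.5125,70.1436) → (28.7582,70.1436) → (28.7582,134.4108), returning to the start.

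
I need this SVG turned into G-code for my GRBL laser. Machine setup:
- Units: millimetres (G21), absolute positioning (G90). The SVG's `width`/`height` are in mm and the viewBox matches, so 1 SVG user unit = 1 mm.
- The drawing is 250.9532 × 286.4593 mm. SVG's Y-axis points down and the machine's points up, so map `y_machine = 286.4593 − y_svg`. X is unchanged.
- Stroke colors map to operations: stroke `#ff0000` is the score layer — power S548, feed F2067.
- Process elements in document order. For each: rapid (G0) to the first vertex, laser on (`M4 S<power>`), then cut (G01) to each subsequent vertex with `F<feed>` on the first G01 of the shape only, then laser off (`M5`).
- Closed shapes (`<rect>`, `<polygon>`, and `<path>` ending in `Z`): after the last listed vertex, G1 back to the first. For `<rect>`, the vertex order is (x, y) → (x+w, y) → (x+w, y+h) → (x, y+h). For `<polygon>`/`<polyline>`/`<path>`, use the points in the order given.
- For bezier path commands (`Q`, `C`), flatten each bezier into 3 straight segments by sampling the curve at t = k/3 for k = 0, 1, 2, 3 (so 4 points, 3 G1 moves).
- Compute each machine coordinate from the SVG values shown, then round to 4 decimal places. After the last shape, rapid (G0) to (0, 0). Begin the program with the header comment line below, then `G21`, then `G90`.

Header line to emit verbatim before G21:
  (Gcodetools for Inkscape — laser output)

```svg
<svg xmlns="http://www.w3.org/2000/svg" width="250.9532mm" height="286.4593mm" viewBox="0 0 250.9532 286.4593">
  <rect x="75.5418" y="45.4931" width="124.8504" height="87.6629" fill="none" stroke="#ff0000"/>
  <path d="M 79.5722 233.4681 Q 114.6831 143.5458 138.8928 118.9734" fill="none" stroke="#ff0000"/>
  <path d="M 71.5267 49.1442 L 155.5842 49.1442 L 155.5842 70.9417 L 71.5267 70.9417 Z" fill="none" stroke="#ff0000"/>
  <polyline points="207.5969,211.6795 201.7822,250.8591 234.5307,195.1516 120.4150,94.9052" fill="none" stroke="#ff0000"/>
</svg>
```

(Gcodetools for Inkscape — laser output)
G21
G90
G0 X75.5418 Y240.9662
M4 S548
G01 X200.3922 Y240.9662 F2067
G01 X200.3922 Y153.3033
G01 X75.5418 Y153.3033
G01 X75.5418 Y240.9662
M5
G0 X79.5722 Y52.9912
M4 S548
G01 X101.7682 Y105.6783 F2067
G01 X121.5418 Y143.8432
G01 X138.8928 Y167.4859
M5
G0 X71.5267 Y237.3151
M4 S548
G01 X155.5842 Y237.3151 F2067
G01 X155.5842 Y215.5176
G01 X71.5267 Y215.5176
G01 X71.5267 Y237.3151
M5
G0 X207.5969 Y74.7798
M4 S548
G01 X201.7822 Y35.6002 F2067
G01 X234.5307 Y91.3077
G01 X120.4150 Y191.5541
M5
G0 X0.0000 Y0.0000

Since the viewBox matches the mm dimensions, user units are millimetres directly. The only transform is the Y-flip y_m = 286.4593 − y_svg.

Shape 1 is a rectangle drawn with `<rect>`. Its stroke #ff0000 means score at S548, F2067. After flipping Y the toolpath is (75.5418,240.9662) → (200.3922,240.9662) → (200.3922,153.3033) → (75.5418,153.3033) → (75.5418,240.9662), returning to the start.

Shape 2 is a quadratic bezier drawn with `<path>`. Its stroke #ff0000 means score at S548, F2067. After flipping Y the toolpath is (79.5722,52.9912) → (101.7682,105.6783) → (121.5418,143.8432) → (138.8928,167.4859).

Shape 3 is a rectangle drawn with `<path>`. Its stroke #ff0000 means score at S548, F2067. After flipping Y the toolpath is (71.5267,237.3151) → (155.5842,237.3151) → (155.5842,215.5176) → (71.5267,215.5176) → (71.5267,237.3151), returning to the start.

Shape 4 is a open polyline drawn with `<polyline>`. Its stroke #ff0000 means score at S548, F2067. After flipping Y the toolpath is (207.5969,74.7798) → (201.7822,35.6002) → (234.5307,91.3077) → (120.4150,191.5541).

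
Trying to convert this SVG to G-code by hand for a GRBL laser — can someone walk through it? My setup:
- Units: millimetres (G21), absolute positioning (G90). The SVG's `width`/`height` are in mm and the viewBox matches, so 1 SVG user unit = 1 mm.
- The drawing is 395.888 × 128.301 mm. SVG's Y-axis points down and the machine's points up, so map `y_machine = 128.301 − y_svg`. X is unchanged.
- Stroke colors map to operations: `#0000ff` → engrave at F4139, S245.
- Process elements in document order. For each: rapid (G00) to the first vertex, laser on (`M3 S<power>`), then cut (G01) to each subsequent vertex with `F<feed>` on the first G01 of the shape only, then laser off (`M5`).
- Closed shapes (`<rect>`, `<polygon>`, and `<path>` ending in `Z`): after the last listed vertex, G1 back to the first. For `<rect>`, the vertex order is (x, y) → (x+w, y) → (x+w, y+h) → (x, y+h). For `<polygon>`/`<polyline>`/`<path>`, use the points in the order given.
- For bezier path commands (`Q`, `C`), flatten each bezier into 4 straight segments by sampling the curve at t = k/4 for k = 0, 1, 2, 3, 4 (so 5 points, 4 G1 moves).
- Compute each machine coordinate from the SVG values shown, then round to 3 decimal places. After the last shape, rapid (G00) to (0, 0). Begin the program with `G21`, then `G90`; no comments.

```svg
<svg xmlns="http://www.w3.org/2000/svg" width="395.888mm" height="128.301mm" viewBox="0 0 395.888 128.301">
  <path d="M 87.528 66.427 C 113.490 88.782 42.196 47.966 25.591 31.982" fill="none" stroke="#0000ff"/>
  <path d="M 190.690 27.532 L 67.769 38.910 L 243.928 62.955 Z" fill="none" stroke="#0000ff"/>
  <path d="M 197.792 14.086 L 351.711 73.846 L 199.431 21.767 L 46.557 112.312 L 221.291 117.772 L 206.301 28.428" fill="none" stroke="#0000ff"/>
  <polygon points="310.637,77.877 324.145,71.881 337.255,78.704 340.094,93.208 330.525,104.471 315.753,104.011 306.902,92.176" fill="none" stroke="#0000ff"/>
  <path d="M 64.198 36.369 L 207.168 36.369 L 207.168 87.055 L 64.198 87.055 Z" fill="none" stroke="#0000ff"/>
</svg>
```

Since the viewBox matches the mm dimensions, user units are millimetres directly. The only transform is the Y-flip y_m = 128.301 − y_svg.

Shape 1 is a cubic bezier drawn with `<path>`. Its stroke #0000ff means engrave at S245, F4139. After flipping Y the toolpath is (87.528,61.874) → (91.138,55.577) → (72.522,64.719) → (45.925,81.050) → (25.591,96.319).

Shape 2 is a closed polygon drawn with `<path>`. Its stroke #0000ff means engrave at S245, F4139. After flipping Y the toolpath is (190.690,100.769) → (67.769,89.391) → (243.928,65.346) → (190.690,100.769), returning to the start.

Shape 3 is a open polyline drawn with `<path>`. Its stroke #0000ff means engrave at S245, F4139. After flipping Y the toolpath is (197.792,114.215) → (351.711,54.455) → (199.431,106.534) → (46.557,15.989) → (221.291,10.529) → (206.301,99.873).

Shape 4 is a regular polygon drawn with `<polygon>`. Its stroke #0000ff means engrave at S245, F4139. After flipping Y the toolpath is (310.637,50.424) → (324.145,56.420) → (337.255,49.597) → (340.094,35.093) → (330.525,23.830) → (315.753,24.290) → (306.902,36.125) → (310.637,50.424), returning to the start.

Shape 5 is a rectangle drawn with `<path>`. Its stroke #0000ff means engrave at S245, F4139. After flipping Y the toolpath is (64.198,91.932) → (207.168,91.932) → (207.168,41.246) → (64.198,41.246) → (64.198,91.932), returning to the start.

G21
G90
G00 X87.528 Y61.874
M3 S245
G01 X91.138 Y55.577 F4139
G01 X72.522 Y64.719
G01 X45.925 Y81.050
G01 X25.591 Y96.319
M5
G00 X190.690 Y100.769
M3 S245
G01 X67.769 Y89.391 F4139
G01 X243.928 Y65.346
G01 X190.690 Y100.769
M5
G00 X197.792 Y114.215
M3 S245
G01 X351.711 Y54.455 F4139
G01 X199.431 Y106.534
G01 X46.557 Y15.989
G01 X221.291 Y10.529
G01 X206.301 Y99.873
M5
G00 X310.637 Y50.424
M3 S245
G01 X324.145 Y56.420 F4139
G01 X337.255 Y49.597
G01 X340.094 Y35.093
G01 X330.525 Y23.830
G01 X315.753 Y24.290
G01 X306.902 Y36.125
G01 X310.637 Y50.424
M5
G00 X64.198 Y91.932
M3 S245
G01 X207.168 Y91.932 F4139
G01 X207.168 Y41.246
G01 X64.198 Y41.246
G01 X64.198 Y91.932
M5
G00 X0.000 Y0.000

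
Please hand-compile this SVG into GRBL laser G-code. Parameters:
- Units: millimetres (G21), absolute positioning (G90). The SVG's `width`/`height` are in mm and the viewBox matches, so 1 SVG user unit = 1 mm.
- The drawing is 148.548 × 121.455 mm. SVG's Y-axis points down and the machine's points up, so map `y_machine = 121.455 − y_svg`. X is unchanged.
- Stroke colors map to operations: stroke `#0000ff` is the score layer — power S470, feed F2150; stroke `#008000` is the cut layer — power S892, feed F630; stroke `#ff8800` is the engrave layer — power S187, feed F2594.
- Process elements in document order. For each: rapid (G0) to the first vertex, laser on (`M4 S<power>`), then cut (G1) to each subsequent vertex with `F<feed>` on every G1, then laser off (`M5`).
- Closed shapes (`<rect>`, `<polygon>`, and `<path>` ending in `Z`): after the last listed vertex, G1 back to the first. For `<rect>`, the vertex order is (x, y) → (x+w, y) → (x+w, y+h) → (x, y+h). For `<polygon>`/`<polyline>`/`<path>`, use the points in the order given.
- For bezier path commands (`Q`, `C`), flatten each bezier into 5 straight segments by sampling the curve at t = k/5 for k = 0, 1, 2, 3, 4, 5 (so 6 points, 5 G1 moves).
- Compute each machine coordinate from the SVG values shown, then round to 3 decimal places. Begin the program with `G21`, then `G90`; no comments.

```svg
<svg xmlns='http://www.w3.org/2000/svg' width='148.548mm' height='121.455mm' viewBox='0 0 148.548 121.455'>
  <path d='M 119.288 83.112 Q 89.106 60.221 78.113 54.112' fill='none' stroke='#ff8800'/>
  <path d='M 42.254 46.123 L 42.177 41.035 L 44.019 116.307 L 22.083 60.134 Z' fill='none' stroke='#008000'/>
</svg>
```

G21
G90
G0 X119.288 Y38.343
M4 S187
G1 X107.983 Y46.828 F2594
G1 X98.213 Y53.971 F2594
G1 X89.978 Y59.771 F2594
G1 X83.278 Y64.228 F2594
G1 X78.113 Y67.343 F2594
M5
G0 X42.254 Y75.332
M4 S892
G1 X42.177 Y80.420 F630
G1 X44.019 Y5.148 F630
G1 X22.083 Y61.321 F630
G1 X42.254 Y75.332 F630
M5

1 u = 1 mm; y_m = 121.455 − y.

[1] `<path>` quadratic bezier, #ff8800→engrave S187 F2594: (119.288,38.343) → (107.983,46.828) → (98.213,53.971) → (89.978,59.771) → (83.278,64.228) → (78.113,67.343)

[2] `<path>` closed polygon, #008000→cut S892 F630: (42.254,75.332) → (42.177,80.420) → (44.019,5.148) → (22.083,61.321) → (42.254,75.332) (closed)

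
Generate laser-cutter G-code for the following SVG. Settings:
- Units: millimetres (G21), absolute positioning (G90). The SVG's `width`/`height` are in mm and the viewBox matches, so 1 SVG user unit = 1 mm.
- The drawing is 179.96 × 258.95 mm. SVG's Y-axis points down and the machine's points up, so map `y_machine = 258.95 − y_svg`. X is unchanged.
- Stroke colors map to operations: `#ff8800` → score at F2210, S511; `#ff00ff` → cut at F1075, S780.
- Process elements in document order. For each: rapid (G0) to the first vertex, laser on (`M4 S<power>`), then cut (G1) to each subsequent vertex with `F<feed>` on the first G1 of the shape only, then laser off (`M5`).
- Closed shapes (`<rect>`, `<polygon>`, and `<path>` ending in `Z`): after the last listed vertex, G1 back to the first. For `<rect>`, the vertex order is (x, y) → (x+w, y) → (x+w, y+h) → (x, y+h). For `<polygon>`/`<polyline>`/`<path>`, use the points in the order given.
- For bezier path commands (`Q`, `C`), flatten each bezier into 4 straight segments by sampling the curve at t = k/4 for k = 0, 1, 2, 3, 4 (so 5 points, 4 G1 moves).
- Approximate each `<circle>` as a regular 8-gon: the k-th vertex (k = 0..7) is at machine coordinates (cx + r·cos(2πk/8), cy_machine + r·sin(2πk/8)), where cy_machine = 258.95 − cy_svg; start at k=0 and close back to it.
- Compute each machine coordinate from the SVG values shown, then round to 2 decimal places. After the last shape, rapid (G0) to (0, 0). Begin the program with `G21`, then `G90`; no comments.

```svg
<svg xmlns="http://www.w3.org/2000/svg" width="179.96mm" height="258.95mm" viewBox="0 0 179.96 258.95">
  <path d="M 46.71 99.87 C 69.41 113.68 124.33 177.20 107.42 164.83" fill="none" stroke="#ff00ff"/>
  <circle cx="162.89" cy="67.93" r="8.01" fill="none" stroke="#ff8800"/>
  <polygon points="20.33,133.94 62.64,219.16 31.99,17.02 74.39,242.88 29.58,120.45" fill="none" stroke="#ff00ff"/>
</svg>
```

G21
G90
G0 X46.71 Y159.08
M4 S780
G1 X68.15 Y141.36 F1075
G1 X91.92 Y116.78
G1 X108.26 Y97.11
G1 X107.42 Y94.12
M5
G0 X170.90 Y191.02
M4 S511
G1 X168.55 Y196.68 F2210
G1 X162.89 Y199.03
G1 X157.23 Y196.68
G1 X154.88 Y191.02
G1 X157.23 Y185.36
G1 X162.89 Y183.01
G1 X168.55 Y185.36
G1 X170.90 Y191.02
M5
G0 X20.33 Y125.01
M4 S780
G1 X62.64 Y39.79 F1075
G1 X31.99 Y241.93
G1 X74.39 Y16.07
G1 X29.58 Y138.50
G1 X20.33 Y125.01
M5
G0 X0.00 Y0.00

1 u = 1 mm; y_m = 258.95 − y.

[1] `<path>` cubic bezier, #ff00ff→cut S780 F1075: (46.71,159.08) → (68.15,141.36) → (91.92,116.78) → (108.26,97.11) → (107.42,94.12)

[2] `<circle>` circle, #ff8800→score S511 F2210: (170.90,191.02) → (168.55,196.68) → (162.89,199.03) → (157.23,196.68) → (154.88,191.02) → (157.23,185.36) → (162.89,183.01) → (168.55,185.36) → (170.90,191.02) (closed)

[3] `<polygon>` closed polygon, #ff00ff→cut S780 F1075: (20.33,125.01) → (62.64,39.79) → (31.99,241.93) → (74.39,16.07) → (29.58,138.50) → (20.33,125.01) (closed)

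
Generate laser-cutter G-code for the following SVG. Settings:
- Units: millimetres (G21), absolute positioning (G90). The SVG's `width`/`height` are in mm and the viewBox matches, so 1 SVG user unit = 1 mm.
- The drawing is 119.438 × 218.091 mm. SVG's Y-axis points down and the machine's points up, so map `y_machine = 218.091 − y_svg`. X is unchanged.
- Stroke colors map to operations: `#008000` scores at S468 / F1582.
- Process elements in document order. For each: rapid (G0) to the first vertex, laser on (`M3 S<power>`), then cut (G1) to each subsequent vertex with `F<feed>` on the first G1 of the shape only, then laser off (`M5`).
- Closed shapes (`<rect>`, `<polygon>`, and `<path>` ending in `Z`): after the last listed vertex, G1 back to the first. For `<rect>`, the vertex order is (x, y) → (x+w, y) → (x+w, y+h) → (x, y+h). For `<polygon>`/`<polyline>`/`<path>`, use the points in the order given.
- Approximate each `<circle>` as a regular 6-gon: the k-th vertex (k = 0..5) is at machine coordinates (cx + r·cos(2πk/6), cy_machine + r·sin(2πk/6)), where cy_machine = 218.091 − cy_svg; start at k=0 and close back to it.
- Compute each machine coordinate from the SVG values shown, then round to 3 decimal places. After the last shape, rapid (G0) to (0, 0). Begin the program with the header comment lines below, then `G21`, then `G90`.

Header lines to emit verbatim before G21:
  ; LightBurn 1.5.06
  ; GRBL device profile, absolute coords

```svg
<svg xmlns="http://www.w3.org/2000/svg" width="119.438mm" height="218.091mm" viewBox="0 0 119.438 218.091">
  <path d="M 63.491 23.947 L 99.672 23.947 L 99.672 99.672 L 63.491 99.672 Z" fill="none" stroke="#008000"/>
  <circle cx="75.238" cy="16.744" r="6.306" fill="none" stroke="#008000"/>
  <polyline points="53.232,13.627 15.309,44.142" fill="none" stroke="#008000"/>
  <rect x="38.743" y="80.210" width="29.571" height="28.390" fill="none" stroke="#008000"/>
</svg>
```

viewBox `0 0 119.438 218.091` with mm width/height → 1 unit = 1 mm. Flip: y_m = 218.091 − y_svg.

**Shape 1** — `<path>` rectangle, stroke `#008000` → score (S468, F1582). Machine vertices: (63.491,194.144) → (99.672,194.144) → (99.672,118.419) → (63.491,118.419) → (63.491,194.144). Closed: final G1 returns to the first vertex.

**Shape 2** — `<circle>` circle, stroke `#008000` → score (S468, F1582). Machine vertices: (81.544,201.347) → (78.391,206.808) → (72.085,206.808) → (68.932,201.347) → (72.085,195.886) → (78.391,195.886) → (81.544,201.347). Closed: final G1 returns to the first vertex.

**Shape 3** — `<polyline>` line segment, stroke `#008000` → score (S468, F1582). Machine vertices: (53.232,204.464) → (15.309,173.949). Open path.

**Shape 4** — `<rect>` rectangle, stroke `#008000` → score (S468, F1582). Machine vertices: (38.743,137.881) → (68.314,137.881) → (68.314,109.491) → (38.743,109.491) → (38.743,137.881). Closed: final G1 returns to the first vertex.

; LightBurn 1.5.06
; GRBL device profile, absolute coords
G21
G90
G0 X63.491 Y194.144
M3 S468
G1 X99.672 Y194.144 F1582
G1 X99.672 Y118.419
G1 X63.491 Y118.419
G1 X63.491 Y194.144
M5
G0 X81.544 Y201.347
M3 S468
G1 X78.391 Y206.808 F1582
G1 X72.085 Y206.808
G1 X68.932 Y201.347
G1 X72.085 Y195.886
G1 X78.391 Y195.886
G1 X81.544 Y201.347
M5
G0 X53.232 Y204.464
M3 S468
G1 X15.309 Y173.949 F1582
M5
G0 X38.743 Y137.881
M3 S468
G1 X68.314 Y137.881 F1582
G1 X68.314 Y109.491
G1 X38.743 Y109.491
G1 X38.743 Y137.881
M5
G0 X0.000 Y0.000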